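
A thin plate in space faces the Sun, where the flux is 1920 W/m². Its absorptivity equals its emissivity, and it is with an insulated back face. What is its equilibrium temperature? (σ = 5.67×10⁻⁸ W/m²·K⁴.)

Absorbed flux αS = emitted flux εσT⁴ (one radiating face); with α = ε, T = (S/σ)^(1/4).
T = (1920 / 5.67×10⁻⁸)^(1/4) = (3.39×10^10)^(1/4).
T = 429 K.

T ≈ 429 K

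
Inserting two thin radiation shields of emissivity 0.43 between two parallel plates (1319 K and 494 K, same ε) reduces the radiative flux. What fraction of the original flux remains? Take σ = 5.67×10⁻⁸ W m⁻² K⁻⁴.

ratio ≈ 0.333

With N identical shields there are N+1 = 3 gaps in series, each with the same radiative resistance, so the flux falls to 1/(N+1) of its unshielded value.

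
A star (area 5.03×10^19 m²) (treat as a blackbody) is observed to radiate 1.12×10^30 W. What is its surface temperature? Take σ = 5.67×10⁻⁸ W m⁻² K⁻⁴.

From P = σAT⁴, T = (P / σA)^(1/4) = (1.12×10^30 / (5.67×10⁻⁸ × 5.03×10^19))^(1/4).
T = (3.93×10^17)^(1/4) = 25000 K.

T ≈ 25000 K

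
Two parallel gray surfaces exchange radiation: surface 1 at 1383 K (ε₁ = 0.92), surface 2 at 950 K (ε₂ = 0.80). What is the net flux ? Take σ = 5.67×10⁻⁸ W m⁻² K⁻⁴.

q ≈ 1.21×10^5 W/m²

For two large parallel gray plates, q = σ(T₁⁴ − T₂⁴) / (1/ε₁ + 1/ε₂ − 1).
1/ε₁ + 1/ε₂ − 1 = 1/0.92 + 1/0.80 − 1 = 1.337.
T₁⁴ − T₂⁴ = 3.66×10^12 − 8.15×10^11 = 2.84×10^12 K⁴.
q = 5.67×10⁻⁸ × 2.84×10^12 / 1.337 = 1.21×10^5 W/m².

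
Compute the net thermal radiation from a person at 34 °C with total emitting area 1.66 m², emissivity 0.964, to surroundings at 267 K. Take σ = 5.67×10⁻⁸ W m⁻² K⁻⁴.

Q ≈ 345 W

Convert: 34 °C = 307 K.
Q = εσA(T⁴ − T_s⁴). T⁴ − T_s⁴ = (307)⁴ − (267)⁴ = 8.88×10^9 − 5.08×10^9 = 3.80×10^9 K⁴.
Q = 0.964 × 5.67×10⁻⁸ × 1.66 × 3.80×10^9 = 345 W.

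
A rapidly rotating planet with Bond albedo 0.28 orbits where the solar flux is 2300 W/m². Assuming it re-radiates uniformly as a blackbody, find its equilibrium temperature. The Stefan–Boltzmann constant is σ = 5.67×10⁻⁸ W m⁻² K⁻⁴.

Power absorbed = (1−a)S·πR²; power emitted = 4πR²σT⁴. Equating and cancelling πR²:
T = ((1−a)S / 4σ)^(1/4) = (1660 / (4 × 5.67×10⁻⁸))^(1/4) = (7.30×10^9)^(1/4).
T = 292 K.

T ≈ 292 K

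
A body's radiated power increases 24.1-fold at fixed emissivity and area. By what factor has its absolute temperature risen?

P ∝ T⁴ ⇒ T ∝ P^(1/4), so T scales by (24.1)^(1/4) = 2.22.

factor ≈ 2.22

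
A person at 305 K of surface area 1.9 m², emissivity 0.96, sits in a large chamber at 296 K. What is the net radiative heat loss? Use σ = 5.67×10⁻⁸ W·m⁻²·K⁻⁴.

Q = εσA(T⁴ − T_s⁴). T⁴ − T_s⁴ = (305)⁴ − (296)⁴ = 8.65×10^9 − 7.68×10^9 = 9.77×10^8 K⁴.
Q = 0.96 × 5.67×10⁻⁸ × 1.90 × 9.77×10^8 = 101 W.

Q ≈ 101 W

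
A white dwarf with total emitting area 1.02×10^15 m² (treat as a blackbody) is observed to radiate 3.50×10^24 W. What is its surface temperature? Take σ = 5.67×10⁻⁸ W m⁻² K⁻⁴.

T ≈ 15700 K

From P = σAT⁴, T = (P / σA)^(1/4) = (3.50×10^24 / (5.67×10⁻⁸ × 1.02×10^15))^(1/4).
T = (6.05×10^16)^(1/4) = 15700 K.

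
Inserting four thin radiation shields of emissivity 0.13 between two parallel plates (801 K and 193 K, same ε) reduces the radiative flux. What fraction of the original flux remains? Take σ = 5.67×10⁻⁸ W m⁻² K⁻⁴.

ratio ≈ 0.200

With N identical shields there are N+1 = 5 gaps in series, each with the same radiative resistance, so the flux falls to 1/(N+1) of its unshielded value.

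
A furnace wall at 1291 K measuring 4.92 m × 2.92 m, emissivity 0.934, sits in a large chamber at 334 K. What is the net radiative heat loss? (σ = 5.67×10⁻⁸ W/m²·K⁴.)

A = 4.92 × 2.92 = 14.4 m².
Q = εσA(T⁴ − T_s⁴). T⁴ − T_s⁴ = (1291)⁴ − (334)⁴ = 2.78×10^12 − 1.24×10^10 = 2.77×10^12 K⁴.
Q = 0.934 × 5.67×10⁻⁸ × 14.4 × 2.77×10^12 = 2.10×10^6 W.

Q ≈ 2.10×10^6 W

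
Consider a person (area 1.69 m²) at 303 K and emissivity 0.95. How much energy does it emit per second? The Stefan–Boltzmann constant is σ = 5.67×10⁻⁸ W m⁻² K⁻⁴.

Stefan–Boltzmann: P = εσAT⁴ = 0.95 × 5.67×10⁻⁸ × 1.69 × (303)⁴ = 0.95 × 5.67×10⁻⁸ × 1.69 × 8.43×10^9.
P = 767 W.

P ≈ 767 W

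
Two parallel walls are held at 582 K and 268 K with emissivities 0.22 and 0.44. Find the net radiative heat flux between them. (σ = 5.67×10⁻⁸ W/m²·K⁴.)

For two large parallel gray plates, q = σ(T₁⁴ − T₂⁴) / (1/ε₁ + 1/ε₂ − 1).
1/ε₁ + 1/ε₂ − 1 = 1/0.22 + 1/0.44 − 1 = 5.818.
T₁⁴ − T₂⁴ = 1.15×10^11 − 5.16×10^9 = 1.10×10^11 K⁴.
q = 5.67×10⁻⁸ × 1.10×10^11 / 5.818 = 1070 W/m².

q ≈ 1070 W/m²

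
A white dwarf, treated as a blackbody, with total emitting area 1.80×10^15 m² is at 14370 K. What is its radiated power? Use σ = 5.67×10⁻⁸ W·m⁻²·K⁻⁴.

P = σAT⁴ = 5.67×10⁻⁸ × 1.80×10^15 × (14370)⁴ = 5.67×10⁻⁸ × 1.80×10^15 × 4.26×10^16.
P = 4.35×10^24 W.

P ≈ 4.35×10^24 W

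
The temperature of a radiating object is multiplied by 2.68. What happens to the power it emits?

factor ≈ 51.6

P ∝ T⁴, so the power scales as (2.68)⁴ = 51.6.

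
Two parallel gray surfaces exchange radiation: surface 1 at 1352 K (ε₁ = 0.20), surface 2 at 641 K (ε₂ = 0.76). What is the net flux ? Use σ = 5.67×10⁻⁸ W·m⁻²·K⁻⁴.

q ≈ 33800 W/m²

For two large parallel gray plates, q = σ(T₁⁴ − T₂⁴) / (1/ε₁ + 1/ε₂ − 1).
1/ε₁ + 1/ε₂ − 1 = 1/0.20 + 1/0.76 − 1 = 5.316.
T₁⁴ − T₂⁴ = 3.34×10^12 − 1.69×10^11 = 3.17×10^12 K⁴.
q = 5.67×10⁻⁸ × 3.17×10^12 / 5.316 = 33800 W/m².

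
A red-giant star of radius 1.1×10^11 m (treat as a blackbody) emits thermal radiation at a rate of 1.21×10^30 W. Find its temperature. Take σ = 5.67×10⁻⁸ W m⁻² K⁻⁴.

T ≈ 3440 K

A = 4πr² = 4π × (1.1×10^11)² = 1.52×10^23 m².
From P = σAT⁴, T = (P / σA)^(1/4) = (1.21×10^30 / (5.67×10⁻⁸ × 1.52×10^23))^(1/4).
T = (1.40×10^14)^(1/4) = 3440 K.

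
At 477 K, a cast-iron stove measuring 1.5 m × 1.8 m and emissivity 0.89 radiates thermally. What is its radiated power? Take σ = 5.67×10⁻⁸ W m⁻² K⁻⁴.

P ≈ 7050 W

A = 1.5 × 1.8 = 2.70 m².
Stefan–Boltzmann: P = εσAT⁴ = 0.89 × 5.67×10⁻⁸ × 2.70 × (477)⁴ = 0.89 × 5.67×10⁻⁸ × 2.70 × 5.18×10^10.
P = 7050 W.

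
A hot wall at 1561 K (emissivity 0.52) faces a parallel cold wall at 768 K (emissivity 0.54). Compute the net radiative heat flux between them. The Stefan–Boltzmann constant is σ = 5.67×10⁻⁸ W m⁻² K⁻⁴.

For two large parallel gray plates, q = σ(T₁⁴ − T₂⁴) / (1/ε₁ + 1/ε₂ − 1).
1/ε₁ + 1/ε₂ − 1 = 1/0.52 + 1/0.54 − 1 = 2.775.
T₁⁴ − T₂⁴ = 5.94×10^12 − 3.48×10^11 = 5.59×10^12 K⁴.
q = 5.67×10⁻⁸ × 5.59×10^12 / 2.775 = 1.14×10^5 W/m².

q ≈ 1.14×10^5 W/m²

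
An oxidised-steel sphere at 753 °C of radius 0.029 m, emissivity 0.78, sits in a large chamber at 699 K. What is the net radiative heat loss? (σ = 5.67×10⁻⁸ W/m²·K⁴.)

Q ≈ 406 W

A = 4πr² = 4π × (0.029)² = 0.0106 m².
Convert: 753 °C = 1026 K.
Q = εσA(T⁴ − T_s⁴). T⁴ − T_s⁴ = (1026)⁴ − (699)⁴ = 1.11×10^12 − 2.39×10^11 = 8.69×10^11 K⁴.
Q = 0.78 × 5.67×10⁻⁸ × 0.0106 × 8.69×10^11 = 406 W.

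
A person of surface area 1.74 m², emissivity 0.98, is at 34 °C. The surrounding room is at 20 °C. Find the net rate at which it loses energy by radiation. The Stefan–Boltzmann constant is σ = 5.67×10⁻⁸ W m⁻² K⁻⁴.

Convert: 34 °C = 307 K; 20 °C = 293 K.
Q = εσA(T⁴ − T_s⁴). T⁴ − T_s⁴ = (307)⁴ − (293)⁴ = 8.88×10^9 − 7.37×10^9 = 1.51×10^9 K⁴.
Q = 0.98 × 5.67×10⁻⁸ × 1.74 × 1.51×10^9 = 146 W.

Q ≈ 146 W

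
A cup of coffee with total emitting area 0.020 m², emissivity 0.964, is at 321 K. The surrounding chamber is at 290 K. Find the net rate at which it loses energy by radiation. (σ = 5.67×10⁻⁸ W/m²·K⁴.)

Q ≈ 3.87 W

Q = εσA(T⁴ − T_s⁴). T⁴ − T_s⁴ = (321)⁴ − (290)⁴ = 1.06×10^10 − 7.07×10^9 = 3.54×10^9 K⁴.
Q = 0.964 × 5.67×10⁻⁸ × 0.0200 × 3.54×10^9 = 3.87 W.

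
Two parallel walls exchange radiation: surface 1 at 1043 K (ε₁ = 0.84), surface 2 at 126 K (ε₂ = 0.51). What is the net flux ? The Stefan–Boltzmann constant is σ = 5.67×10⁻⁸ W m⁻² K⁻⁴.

For two large parallel gray plates, q = σ(T₁⁴ − T₂⁴) / (1/ε₁ + 1/ε₂ − 1).
1/ε₁ + 1/ε₂ − 1 = 1/0.84 + 1/0.51 − 1 = 2.151.
T₁⁴ − T₂⁴ = 1.18×10^12 − 2.52×10^8 = 1.18×10^12 K⁴.
q = 5.67×10⁻⁸ × 1.18×10^12 / 2.151 = 31200 W/m².

q ≈ 31200 W/m²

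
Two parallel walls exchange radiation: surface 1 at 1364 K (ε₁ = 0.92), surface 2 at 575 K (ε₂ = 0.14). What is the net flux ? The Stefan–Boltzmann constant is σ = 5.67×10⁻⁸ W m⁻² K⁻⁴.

For two large parallel gray plates, q = σ(T₁⁴ − T₂⁴) / (1/ε₁ + 1/ε₂ − 1).
1/ε₁ + 1/ε₂ − 1 = 1/0.92 + 1/0.14 − 1 = 7.230.
T₁⁴ − T₂⁴ = 3.46×10^12 − 1.09×10^11 = 3.35×10^12 K⁴.
q = 5.67×10⁻⁸ × 3.35×10^12 / 7.230 = 26300 W/m².

q ≈ 26300 W/m²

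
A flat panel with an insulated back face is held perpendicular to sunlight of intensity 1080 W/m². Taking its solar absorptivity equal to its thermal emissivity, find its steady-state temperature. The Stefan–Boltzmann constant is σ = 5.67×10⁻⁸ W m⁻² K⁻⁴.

Absorbed flux αS = emitted flux εσT⁴ (one radiating face); with α = ε, T = (S/σ)^(1/4).
T = (1080 / 5.67×10⁻⁸)^(1/4) = (1.90×10^10)^(1/4).
T = 372 K.

T ≈ 372 K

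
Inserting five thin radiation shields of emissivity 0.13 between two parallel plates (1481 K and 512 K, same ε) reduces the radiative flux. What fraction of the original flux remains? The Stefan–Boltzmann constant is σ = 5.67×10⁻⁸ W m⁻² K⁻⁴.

With N identical shields there are N+1 = 6 gaps in series, each with the same radiative resistance, so the flux falls to 1/(N+1) of its unshielded value.

ratio ≈ 0.167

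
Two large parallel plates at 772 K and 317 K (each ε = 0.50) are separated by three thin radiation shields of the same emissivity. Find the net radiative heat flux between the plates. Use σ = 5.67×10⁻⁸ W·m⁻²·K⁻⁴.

Each of the 4 gaps contributes resistance (2/ε − 1) = 2/0.50 − 1 = 3.000; total = 12.00.
q = σ(T₁⁴ − T₂⁴) / 12.00 = 5.67×10⁻⁸ × 3.45×10^11 / 12.00 = 1630 W/m².

q ≈ 1630 W/m²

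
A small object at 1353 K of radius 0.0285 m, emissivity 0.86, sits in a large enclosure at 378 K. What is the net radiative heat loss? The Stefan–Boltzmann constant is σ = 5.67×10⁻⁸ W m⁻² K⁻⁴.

Q ≈ 1660 W

A = 4πr² = 4π × (0.0285)² = 0.0102 m².
Q = εσA(T⁴ − T_s⁴). T⁴ − T_s⁴ = (1353)⁴ − (378)⁴ = 3.35×10^12 − 2.04×10^10 = 3.33×10^12 K⁴.
Q = 0.86 × 5.67×10⁻⁸ × 0.0102 × 3.33×10^12 = 1660 W.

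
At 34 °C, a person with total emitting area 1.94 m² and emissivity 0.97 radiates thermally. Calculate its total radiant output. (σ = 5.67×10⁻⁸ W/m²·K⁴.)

P ≈ 948 W

34 °C = 307 K.
P = εσAT⁴ = 0.97 × 5.67×10⁻⁸ × 1.94 × (307)⁴ = 0.97 × 5.67×10⁻⁸ × 1.94 × 8.88×10^9.
P = 948 W.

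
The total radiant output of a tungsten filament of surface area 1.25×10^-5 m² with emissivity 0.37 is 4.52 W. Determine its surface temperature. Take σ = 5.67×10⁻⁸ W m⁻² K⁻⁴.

T ≈ 2040 K

From P = εσAT⁴, T = (P / εσA)^(1/4) = (4.52 / (0.37 × 5.67×10⁻⁸ × 1.25×10^-5))^(1/4).
T = (1.72×10^13)^(1/4) = 2040 K.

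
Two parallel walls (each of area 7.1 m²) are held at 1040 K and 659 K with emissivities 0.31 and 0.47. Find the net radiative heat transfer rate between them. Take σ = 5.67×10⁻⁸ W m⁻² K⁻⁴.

For two large parallel gray plates, q = σ(T₁⁴ − T₂⁴) / (1/ε₁ + 1/ε₂ − 1).
1/ε₁ + 1/ε₂ − 1 = 1/0.31 + 1/0.47 − 1 = 4.353.
T₁⁴ − T₂⁴ = 1.17×10^12 − 1.89×10^11 = 9.81×10^11 K⁴.
q = 5.67×10⁻⁸ × 9.81×10^11 / 4.353 = 12800 W/m².
Q = q·A = 12800 × 7.1 = 90700 W.

Q ≈ 90700 W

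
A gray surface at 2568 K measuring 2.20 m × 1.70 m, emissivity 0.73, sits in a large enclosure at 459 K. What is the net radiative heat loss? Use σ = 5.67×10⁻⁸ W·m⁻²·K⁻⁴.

A = 2.20 × 1.70 = 3.74 m².
Q = εσA(T⁴ − T_s⁴). T⁴ − T_s⁴ = (2568)⁴ − (459)⁴ = 4.35×10^13 − 4.44×10^10 = 4.34×10^13 K⁴.
Q = 0.73 × 5.67×10⁻⁸ × 3.74 × 4.34×10^13 = 6.73×10^6 W.

Q ≈ 6.73×10^6 W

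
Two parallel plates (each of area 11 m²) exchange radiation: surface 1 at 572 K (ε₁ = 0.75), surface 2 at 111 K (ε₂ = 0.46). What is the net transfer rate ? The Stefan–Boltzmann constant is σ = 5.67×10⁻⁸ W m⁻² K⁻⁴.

For two large parallel gray plates, q = σ(T₁⁴ − T₂⁴) / (1/ε₁ + 1/ε₂ − 1).
1/ε₁ + 1/ε₂ − 1 = 1/0.75 + 1/0.46 − 1 = 2.507.
T₁⁴ − T₂⁴ = 1.07×10^11 − 1.52×10^8 = 1.07×10^11 K⁴.
q = 5.67×10⁻⁸ × 1.07×10^11 / 2.507 = 2420 W/m².
Q = q·A = 2420 × 11 = 26600 W.

Q ≈ 26600 W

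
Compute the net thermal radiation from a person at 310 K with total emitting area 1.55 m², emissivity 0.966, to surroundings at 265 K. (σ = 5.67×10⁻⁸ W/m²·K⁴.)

Q ≈ 365 W

Q = εσA(T⁴ − T_s⁴). T⁴ − T_s⁴ = (310)⁴ − (265)⁴ = 9.24×10^9 − 4.93×10^9 = 4.30×10^9 K⁴.
Q = 0.966 × 5.67×10⁻⁸ × 1.55 × 4.30×10^9 = 365 W.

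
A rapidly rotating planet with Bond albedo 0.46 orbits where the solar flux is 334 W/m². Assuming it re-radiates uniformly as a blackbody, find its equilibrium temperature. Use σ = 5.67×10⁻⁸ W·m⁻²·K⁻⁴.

T ≈ 168 K

Power absorbed = (1−a)S·πR²; power emitted = 4πR²σT⁴. Equating and cancelling πR²:
T = ((1−a)S / 4σ)^(1/4) = (180 / (4 × 5.67×10⁻⁸))^(1/4) = (7.95×10^8)^(1/4).
T = 168 K.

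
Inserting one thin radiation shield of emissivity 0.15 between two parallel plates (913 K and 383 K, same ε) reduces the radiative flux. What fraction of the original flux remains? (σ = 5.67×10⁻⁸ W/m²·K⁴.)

With N identical shields there are N+1 = 2 gaps in series, each with the same radiative resistance, so the flux falls to 1/(N+1) of its unshielded value.

ratio ≈ 0.500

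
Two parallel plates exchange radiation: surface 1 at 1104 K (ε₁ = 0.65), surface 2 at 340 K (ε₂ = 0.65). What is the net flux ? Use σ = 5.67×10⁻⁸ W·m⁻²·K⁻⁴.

For two large parallel gray plates, q = σ(T₁⁴ − T₂⁴) / (1/ε₁ + 1/ε₂ − 1).
1/ε₁ + 1/ε₂ − 1 = 1/0.65 + 1/0.65 − 1 = 2.077.
T₁⁴ − T₂⁴ = 1.49×10^12 − 1.34×10^10 = 1.47×10^12 K⁴.
q = 5.67×10⁻⁸ × 1.47×10^12 / 2.077 = 40200 W/m².

q ≈ 40200 W/m²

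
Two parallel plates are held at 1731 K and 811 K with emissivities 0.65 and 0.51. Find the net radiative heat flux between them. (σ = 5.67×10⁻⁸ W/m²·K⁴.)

q ≈ 1.94×10^5 W/m²

For two large parallel gray plates, q = σ(T₁⁴ − T₂⁴) / (1/ε₁ + 1/ε₂ − 1).
1/ε₁ + 1/ε₂ − 1 = 1/0.65 + 1/0.51 − 1 = 2.499.
T₁⁴ − T₂⁴ = 8.98×10^12 − 4.33×10^11 = 8.55×10^12 K⁴.
q = 5.67×10⁻⁸ × 8.55×10^12 / 2.499 = 1.94×10^5 W/m².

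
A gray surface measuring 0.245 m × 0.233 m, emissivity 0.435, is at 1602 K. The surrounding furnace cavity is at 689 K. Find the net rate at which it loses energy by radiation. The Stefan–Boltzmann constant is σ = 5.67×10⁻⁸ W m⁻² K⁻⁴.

A = 0.245 × 0.233 = 0.0571 m².
Q = εσA(T⁴ − T_s⁴). T⁴ − T_s⁴ = (1602)⁴ − (689)⁴ = 6.59×10^12 − 2.25×10^11 = 6.36×10^12 K⁴.
Q = 0.435 × 5.67×10⁻⁸ × 0.0571 × 6.36×10^12 = 8960 W.

Q ≈ 8960 W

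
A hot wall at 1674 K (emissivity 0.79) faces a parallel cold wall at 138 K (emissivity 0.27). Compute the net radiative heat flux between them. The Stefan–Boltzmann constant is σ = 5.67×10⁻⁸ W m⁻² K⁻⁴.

q ≈ 1.12×10^5 W/m²

For two large parallel gray plates, q = σ(T₁⁴ − T₂⁴) / (1/ε₁ + 1/ε₂ − 1).
1/ε₁ + 1/ε₂ − 1 = 1/0.79 + 1/0.27 − 1 = 3.970.
T₁⁴ − T₂⁴ = 7.85×10^12 − 3.63×10^8 = 7.85×10^12 K⁴.
q = 5.67×10⁻⁸ × 7.85×10^12 / 3.970 = 1.12×10^5 W/m².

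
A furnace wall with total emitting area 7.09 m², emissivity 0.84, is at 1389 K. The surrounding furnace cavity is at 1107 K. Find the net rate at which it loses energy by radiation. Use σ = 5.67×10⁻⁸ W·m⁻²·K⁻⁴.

Q ≈ 7.50×10^5 W

Q = εσA(T⁴ − T_s⁴). T⁴ − T_s⁴ = (1389)⁴ − (1107)⁴ = 3.72×10^12 − 1.50×10^12 = 2.22×10^12 K⁴.
Q = 0.84 × 5.67×10⁻⁸ × 7.09 × 2.22×10^12 = 7.50×10^5 W.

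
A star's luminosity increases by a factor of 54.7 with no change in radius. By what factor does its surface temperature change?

P ∝ T⁴ ⇒ T ∝ P^(1/4), so T scales by (54.7)^(1/4) = 2.72.

factor ≈ 2.72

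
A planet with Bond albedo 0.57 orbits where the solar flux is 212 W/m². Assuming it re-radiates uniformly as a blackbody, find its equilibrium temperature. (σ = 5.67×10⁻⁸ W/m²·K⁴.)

T ≈ 142 K

Power absorbed = (1−a)S·πR²; power emitted = 4πR²σT⁴. Equating and cancelling πR²:
T = ((1−a)S / 4σ)^(1/4) = (91.2 / (4 × 5.67×10⁻⁸))^(1/4) = (4.02×10^8)^(1/4).
T = 142 K.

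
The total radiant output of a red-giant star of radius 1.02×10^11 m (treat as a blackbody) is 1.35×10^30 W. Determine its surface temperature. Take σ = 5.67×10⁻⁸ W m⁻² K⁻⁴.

T ≈ 3670 K

A = 4πr² = 4π × (1.02×10^11)² = 1.31×10^23 m².
From P = σAT⁴, T = (P / σA)^(1/4) = (1.35×10^30 / (5.67×10⁻⁸ × 1.31×10^23))^(1/4).
T = (1.82×10^14)^(1/4) = 3670 K.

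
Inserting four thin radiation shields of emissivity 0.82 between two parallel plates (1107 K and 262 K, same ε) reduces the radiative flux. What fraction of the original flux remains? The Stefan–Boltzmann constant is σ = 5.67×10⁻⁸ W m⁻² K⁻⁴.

With N identical shields there are N+1 = 5 gaps in series, each with the same radiative resistance, so the flux falls to 1/(N+1) of its unshielded value.

ratio ≈ 0.200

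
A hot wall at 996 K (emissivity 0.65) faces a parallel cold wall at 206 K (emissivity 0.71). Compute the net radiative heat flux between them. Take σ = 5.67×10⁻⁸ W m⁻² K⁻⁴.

For two large parallel gray plates, q = σ(T₁⁴ − T₂⁴) / (1/ε₁ + 1/ε₂ − 1).
1/ε₁ + 1/ε₂ − 1 = 1/0.65 + 1/0.71 − 1 = 1.947.
T₁⁴ − T₂⁴ = 9.84×10^11 − 1.80×10^9 = 9.82×10^11 K⁴.
q = 5.67×10⁻⁸ × 9.82×10^11 / 1.947 = 28600 W/m².

q ≈ 28600 W/m²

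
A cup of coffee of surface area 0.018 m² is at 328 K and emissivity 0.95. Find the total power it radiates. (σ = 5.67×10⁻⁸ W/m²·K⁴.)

P ≈ 11.2 W

P = εσAT⁴ = 0.95 × 5.67×10⁻⁸ × 0.0180 × (328)⁴ = 0.95 × 5.67×10⁻⁸ × 0.0180 × 1.16×10^10.
P = 11.2 W.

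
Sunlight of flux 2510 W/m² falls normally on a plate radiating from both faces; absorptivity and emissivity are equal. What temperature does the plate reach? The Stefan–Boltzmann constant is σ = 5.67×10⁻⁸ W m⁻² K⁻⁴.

T ≈ 386 K

Absorbed flux αS = emitted flux 2εσT⁴ per unit area; with α = ε this gives T = (S/2σ)^(1/4).
T = (2510 / (2 × 5.67×10⁻⁸))^(1/4) = (2.21×10^10)^(1/4).
T = 386 K.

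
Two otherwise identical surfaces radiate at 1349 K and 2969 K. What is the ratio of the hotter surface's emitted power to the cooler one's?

P ∝ T⁴, so the ratio is (2969/1349)⁴ = (2.201)⁴ = 23.5.

ratio ≈ 23.5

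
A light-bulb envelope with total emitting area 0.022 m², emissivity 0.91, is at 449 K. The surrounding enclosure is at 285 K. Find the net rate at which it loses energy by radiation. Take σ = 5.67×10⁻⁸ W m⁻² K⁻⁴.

Q ≈ 38.6 W

Q = εσA(T⁴ − T_s⁴). T⁴ − T_s⁴ = (449)⁴ − (285)⁴ = 4.06×10^10 − 6.60×10^9 = 3.40×10^10 K⁴.
Q = 0.91 × 5.67×10⁻⁸ × 0.0220 × 3.40×10^10 = 38.6 W.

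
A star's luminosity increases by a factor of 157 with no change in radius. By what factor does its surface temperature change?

P ∝ T⁴ ⇒ T ∝ P^(1/4), so T scales by (157)^(1/4) = 3.54.

factor ≈ 3.54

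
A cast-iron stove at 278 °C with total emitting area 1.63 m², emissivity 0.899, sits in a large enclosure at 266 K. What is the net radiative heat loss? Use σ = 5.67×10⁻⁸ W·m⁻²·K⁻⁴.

Q ≈ 7240 W

Convert: 278 °C = 551 K.
Q = εσA(T⁴ − T_s⁴). T⁴ − T_s⁴ = (551)⁴ − (266)⁴ = 9.22×10^10 − 5.01×10^9 = 8.72×10^10 K⁴.
Q = 0.899 × 5.67×10⁻⁸ × 1.63 × 8.72×10^10 = 7240 W.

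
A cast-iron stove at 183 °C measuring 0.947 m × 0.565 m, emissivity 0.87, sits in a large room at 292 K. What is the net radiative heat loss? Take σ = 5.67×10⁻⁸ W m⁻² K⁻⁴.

Q ≈ 949 W

A = 0.947 × 0.565 = 0.535 m².
Convert: 183 °C = 456 K.
Q = εσA(T⁴ − T_s⁴). T⁴ − T_s⁴ = (456)⁴ − (292)⁴ = 4.32×10^10 − 7.27×10^9 = 3.60×10^10 K⁴.
Q = 0.87 × 5.67×10⁻⁸ × 0.535 × 3.60×10^10 = 949 W.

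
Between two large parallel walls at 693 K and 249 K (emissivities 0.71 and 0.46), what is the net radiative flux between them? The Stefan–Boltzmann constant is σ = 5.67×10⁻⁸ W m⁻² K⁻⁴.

q ≈ 4980 W/m²

For two large parallel gray plates, q = σ(T₁⁴ − T₂⁴) / (1/ε₁ + 1/ε₂ − 1).
1/ε₁ + 1/ε₂ − 1 = 1/0.71 + 1/0.46 − 1 = 2.582.
T₁⁴ − T₂⁴ = 2.31×10^11 − 3.84×10^9 = 2.27×10^11 K⁴.
q = 5.67×10⁻⁸ × 2.27×10^11 / 2.582 = 4980 W/m².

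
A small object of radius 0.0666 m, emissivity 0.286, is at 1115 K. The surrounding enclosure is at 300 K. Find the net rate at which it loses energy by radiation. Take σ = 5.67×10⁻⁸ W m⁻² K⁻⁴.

A = 4πr² = 4π × (0.0666)² = 0.0557 m².
Q = εσA(T⁴ − T_s⁴). T⁴ − T_s⁴ = (1115)⁴ − (300)⁴ = 1.55×10^12 − 8.10×10^9 = 1.54×10^12 K⁴.
Q = 0.286 × 5.67×10⁻⁸ × 0.0557 × 1.54×10^12 = 1390 W.

Q ≈ 1390 W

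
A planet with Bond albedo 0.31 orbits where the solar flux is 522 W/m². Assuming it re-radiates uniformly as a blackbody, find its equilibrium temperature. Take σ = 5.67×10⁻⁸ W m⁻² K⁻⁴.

Power absorbed = (1−a)S·πR²; power emitted = 4πR²σT⁴. Equating and cancelling πR²:
T = ((1−a)S / 4σ)^(1/4) = (360 / (4 × 5.67×10⁻⁸))^(1/4) = (1.59×10^9)^(1/4).
T = 200 K.

T ≈ 200 K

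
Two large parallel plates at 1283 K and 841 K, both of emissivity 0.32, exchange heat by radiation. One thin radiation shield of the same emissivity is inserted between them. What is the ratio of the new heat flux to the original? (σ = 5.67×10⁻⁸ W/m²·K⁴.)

ratio ≈ 0.500

With N identical shields there are N+1 = 2 gaps in series, each with the same radiative resistance, so the flux falls to 1/(N+1) of its unshielded value.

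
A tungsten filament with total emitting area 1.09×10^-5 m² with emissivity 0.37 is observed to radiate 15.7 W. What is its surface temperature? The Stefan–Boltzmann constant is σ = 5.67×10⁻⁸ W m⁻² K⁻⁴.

T ≈ 2880 K

From P = εσAT⁴, T = (P / εσA)^(1/4) = (15.7 / (0.37 × 5.67×10⁻⁸ × 1.09×10^-5))^(1/4).
T = (6.87×10^13)^(1/4) = 2880 K.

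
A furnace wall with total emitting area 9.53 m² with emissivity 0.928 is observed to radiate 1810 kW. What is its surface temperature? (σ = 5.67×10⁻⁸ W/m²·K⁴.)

T ≈ 1380 K

From P = εσAT⁴, T = (P / εσA)^(1/4) = (1.81×10^6 / (0.928 × 5.67×10⁻⁸ × 9.53))^(1/4).
T = (3.61×10^12)^(1/4) = 1380 K.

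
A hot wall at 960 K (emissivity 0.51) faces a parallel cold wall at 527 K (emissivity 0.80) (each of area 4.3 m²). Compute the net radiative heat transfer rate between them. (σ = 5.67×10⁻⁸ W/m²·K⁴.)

Q ≈ 85200 W

For two large parallel gray plates, q = σ(T₁⁴ − T₂⁴) / (1/ε₁ + 1/ε₂ − 1).
1/ε₁ + 1/ε₂ − 1 = 1/0.51 + 1/0.80 − 1 = 2.211.
T₁⁴ − T₂⁴ = 8.49×10^11 − 7.71×10^10 = 7.72×10^11 K⁴.
q = 5.67×10⁻⁸ × 7.72×10^11 / 2.211 = 19800 W/m².
Q = q·A = 19800 × 4.3 = 85200 W.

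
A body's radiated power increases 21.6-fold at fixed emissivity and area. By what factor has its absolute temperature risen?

factor ≈ 2.16

P ∝ T⁴ ⇒ T ∝ P^(1/4), so T scales by (21.6)^(1/4) = 2.16.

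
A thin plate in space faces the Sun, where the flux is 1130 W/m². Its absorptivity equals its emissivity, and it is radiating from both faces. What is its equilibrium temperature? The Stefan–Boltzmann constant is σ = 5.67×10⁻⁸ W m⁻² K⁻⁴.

T ≈ 316 K

Absorbed flux αS = emitted flux 2εσT⁴ per unit area; with α = ε this gives T = (S/2σ)^(1/4).
T = (1130 / (2 × 5.67×10⁻⁸))^(1/4) = (9.96×10^9)^(1/4).
T = 316 K.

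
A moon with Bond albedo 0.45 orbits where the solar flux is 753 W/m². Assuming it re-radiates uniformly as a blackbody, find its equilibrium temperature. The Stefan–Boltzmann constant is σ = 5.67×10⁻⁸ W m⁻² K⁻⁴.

Power absorbed = (1−a)S·πR²; power emitted = 4πR²σT⁴. Equating and cancelling πR²:
T = ((1−a)S / 4σ)^(1/4) = (414 / (4 × 5.67×10⁻⁸))^(1/4) = (1.83×10^9)^(1/4).
T = 207 K.

T ≈ 207 K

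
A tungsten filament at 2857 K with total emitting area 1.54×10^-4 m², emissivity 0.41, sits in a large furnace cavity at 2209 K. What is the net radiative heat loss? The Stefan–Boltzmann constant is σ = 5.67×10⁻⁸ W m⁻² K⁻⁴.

Q ≈ 153 W

Q = εσA(T⁴ − T_s⁴). T⁴ − T_s⁴ = (2857)⁴ − (2209)⁴ = 6.66×10^13 − 2.38×10^13 = 4.28×10^13 K⁴.
Q = 0.41 × 5.67×10⁻⁸ × 1.54×10^-4 × 4.28×10^13 = 153 W.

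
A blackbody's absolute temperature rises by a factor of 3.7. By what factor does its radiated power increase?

factor ≈ 187

P ∝ T⁴, so the power scales as (3.7)⁴ = 187.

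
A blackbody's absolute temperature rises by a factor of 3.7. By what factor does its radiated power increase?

factor ≈ 187

P ∝ T⁴, so the power scales as (3.7)⁴ = 187.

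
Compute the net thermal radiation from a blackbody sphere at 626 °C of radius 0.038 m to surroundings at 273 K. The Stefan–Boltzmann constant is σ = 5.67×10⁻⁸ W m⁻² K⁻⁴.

A = 4πr² = 4π × (0.038)² = 0.0181 m².
Convert: 626 °C = 899 K.
Q = σA(T⁴ − T_s⁴). T⁴ − T_s⁴ = (899)⁴ − (273)⁴ = 6.53×10^11 − 5.55×10^9 = 6.48×10^11 K⁴.
Q = 5.67×10⁻⁸ × 0.0181 × 6.48×10^11 = 666 W.

Q ≈ 666 W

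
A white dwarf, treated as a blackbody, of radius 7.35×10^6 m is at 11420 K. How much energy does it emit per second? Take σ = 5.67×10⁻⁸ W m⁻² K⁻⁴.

A = 4πr² = 4π × (7.35×10^6)² = 6.79×10^14 m².
P = σAT⁴ = 5.67×10⁻⁸ × 6.79×10^14 × (11420)⁴ = 5.67×10⁻⁸ × 6.79×10^14 × 1.70×10^16.
P = 6.55×10^23 W.

P ≈ 6.55×10^23 W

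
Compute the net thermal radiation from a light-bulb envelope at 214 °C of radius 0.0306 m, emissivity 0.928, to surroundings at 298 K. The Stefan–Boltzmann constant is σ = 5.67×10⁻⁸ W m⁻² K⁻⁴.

A = 4πr² = 4π × (0.0306)² = 0.0118 m².
Convert: 214 °C = 487 K.
Q = εσA(T⁴ − T_s⁴). T⁴ − T_s⁴ = (487)⁴ − (298)⁴ = 5.62×10^10 − 7.89×10^9 = 4.84×10^10 K⁴.
Q = 0.928 × 5.67×10⁻⁸ × 0.0118 × 4.84×10^10 = 29.9 W.

Q ≈ 29.9 W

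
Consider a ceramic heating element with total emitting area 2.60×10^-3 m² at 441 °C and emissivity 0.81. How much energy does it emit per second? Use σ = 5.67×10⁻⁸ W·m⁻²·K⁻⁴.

441 °C = 714 K.
P = εσAT⁴ = 0.81 × 5.67×10⁻⁸ × 2.60×10^-3 × (714)⁴ = 0.81 × 5.67×10⁻⁸ × 2.60×10^-3 × 2.60×10^11.
P = 31.0 W.

P ≈ 31.0 W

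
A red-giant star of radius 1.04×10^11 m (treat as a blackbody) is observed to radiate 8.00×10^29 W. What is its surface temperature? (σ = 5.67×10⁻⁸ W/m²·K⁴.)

T ≈ 3190 K

A = 4πr² = 4π × (1.04×10^11)² = 1.36×10^23 m².
From P = σAT⁴, T = (P / σA)^(1/4) = (8.00×10^29 / (5.67×10⁻⁸ × 1.36×10^23))^(1/4).
T = (1.04×10^14)^(1/4) = 3190 K.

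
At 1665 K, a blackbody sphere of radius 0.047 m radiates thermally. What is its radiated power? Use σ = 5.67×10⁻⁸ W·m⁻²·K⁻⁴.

A = 4πr² = 4π × (0.047)² = 0.0278 m².
P = σAT⁴ = 5.67×10⁻⁸ × 0.0278 × (1665)⁴ = 5.67×10⁻⁸ × 0.0278 × 7.69×10^12.
P = 12100 W.

P ≈ 12100 W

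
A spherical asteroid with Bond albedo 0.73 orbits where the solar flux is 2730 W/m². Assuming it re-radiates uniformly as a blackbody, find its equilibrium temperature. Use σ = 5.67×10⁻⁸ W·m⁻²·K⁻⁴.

Power absorbed = (1−a)S·πR²; power emitted = 4πR²σT⁴. Equating and cancelling πR²:
T = ((1−a)S / 4σ)^(1/4) = (737 / (4 × 5.67×10⁻⁸))^(1/4) = (3.25×10^9)^(1/4).
T = 239 K.

T ≈ 239 K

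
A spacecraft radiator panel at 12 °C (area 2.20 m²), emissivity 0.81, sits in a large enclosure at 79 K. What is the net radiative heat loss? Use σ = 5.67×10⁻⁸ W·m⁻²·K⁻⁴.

Convert: 12 °C = 285 K.
Q = εσA(T⁴ − T_s⁴). T⁴ − T_s⁴ = (285)⁴ − (79)⁴ = 6.60×10^9 − 3.90×10^7 = 6.56×10^9 K⁴.
Q = 0.81 × 5.67×10⁻⁸ × 2.20 × 6.56×10^9 = 663 W.

Q ≈ 663 W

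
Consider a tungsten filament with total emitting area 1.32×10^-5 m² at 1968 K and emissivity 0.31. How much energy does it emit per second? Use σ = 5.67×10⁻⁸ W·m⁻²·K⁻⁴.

P = εσAT⁴ = 0.31 × 5.67×10⁻⁸ × 1.32×10^-5 × (1968)⁴ = 0.31 × 5.67×10⁻⁸ × 1.32×10^-5 × 1.50×10^13.
P = 3.48 W.

P ≈ 3.48 W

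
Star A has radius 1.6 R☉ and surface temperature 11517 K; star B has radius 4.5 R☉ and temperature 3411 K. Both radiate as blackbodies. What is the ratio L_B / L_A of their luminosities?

L_B/L_A ≈ 0.0609

L = 4πR²σT⁴ ∝ R²T⁴, so L_B/L_A = (4.5/1.6)² × (3411/11517)⁴ = 7.91 × 7.69×10^-3 = 0.0609.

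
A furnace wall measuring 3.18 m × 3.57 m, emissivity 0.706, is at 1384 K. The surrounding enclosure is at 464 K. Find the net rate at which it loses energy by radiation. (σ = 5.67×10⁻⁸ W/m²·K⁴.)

Q ≈ 1.65×10^6 W

A = 3.18 × 3.57 = 11.4 m².
Q = εσA(T⁴ − T_s⁴). T⁴ − T_s⁴ = (1384)⁴ − (464)⁴ = 3.67×10^12 − 4.64×10^10 = 3.62×10^12 K⁴.
Q = 0.706 × 5.67×10⁻⁸ × 11.4 × 3.62×10^12 = 1.65×10^6 W.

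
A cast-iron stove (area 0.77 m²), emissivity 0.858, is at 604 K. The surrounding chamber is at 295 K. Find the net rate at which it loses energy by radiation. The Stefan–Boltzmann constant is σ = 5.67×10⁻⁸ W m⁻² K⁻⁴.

Q = εσA(T⁴ − T_s⁴). T⁴ − T_s⁴ = (604)⁴ − (295)⁴ = 1.33×10^11 − 7.57×10^9 = 1.26×10^11 K⁴.
Q = 0.858 × 5.67×10⁻⁸ × 0.770 × 1.26×10^11 = 4700 W.

Q ≈ 4700 W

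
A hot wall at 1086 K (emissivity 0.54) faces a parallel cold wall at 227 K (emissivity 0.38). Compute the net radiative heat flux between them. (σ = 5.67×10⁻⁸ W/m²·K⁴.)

q ≈ 22600 W/m²

For two large parallel gray plates, q = σ(T₁⁴ − T₂⁴) / (1/ε₁ + 1/ε₂ − 1).
1/ε₁ + 1/ε₂ − 1 = 1/0.54 + 1/0.38 − 1 = 3.483.
T₁⁴ − T₂⁴ = 1.39×10^12 − 2.66×10^9 = 1.39×10^12 K⁴.
q = 5.67×10⁻⁸ × 1.39×10^12 / 3.483 = 22600 W/m².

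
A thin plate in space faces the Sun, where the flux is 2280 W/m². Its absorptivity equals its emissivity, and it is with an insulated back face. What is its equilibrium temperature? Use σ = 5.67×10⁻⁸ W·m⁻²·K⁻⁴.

T ≈ 448 K

Absorbed flux αS = emitted flux εσT⁴ (one radiating face); with α = ε, T = (S/σ)^(1/4).
T = (2280 / 5.67×10⁻⁸)^(1/4) = (4.02×10^10)^(1/4).
T = 448 K.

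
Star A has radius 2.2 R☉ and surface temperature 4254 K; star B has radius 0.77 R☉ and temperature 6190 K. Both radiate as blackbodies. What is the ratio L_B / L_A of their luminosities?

L_B/L_A ≈ 0.549

L = 4πR²σT⁴ ∝ R²T⁴, so L_B/L_A = (0.77/2.2)² × (6190/4254)⁴ = 0.122 × 4.48 = 0.549.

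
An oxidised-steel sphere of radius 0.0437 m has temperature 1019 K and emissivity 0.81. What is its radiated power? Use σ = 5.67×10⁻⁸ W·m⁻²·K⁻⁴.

A = 4πr² = 4π × (0.0437)² = 0.0240 m².
Stefan–Boltzmann: P = εσAT⁴ = 0.81 × 5.67×10⁻⁸ × 0.0240 × (1019)⁴ = 0.81 × 5.67×10⁻⁸ × 0.0240 × 1.08×10^12.
P = 1190 W.

P ≈ 1190 W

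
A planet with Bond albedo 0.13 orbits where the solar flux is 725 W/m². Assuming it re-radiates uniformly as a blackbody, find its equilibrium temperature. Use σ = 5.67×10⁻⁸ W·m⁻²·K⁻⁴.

T ≈ 230 K

Power absorbed = (1−a)S·πR²; power emitted = 4πR²σT⁴. Equating and cancelling πR²:
T = ((1−a)S / 4σ)^(1/4) = (631 / (4 × 5.67×10⁻⁸))^(1/4) = (2.78×10^9)^(1/4).
T = 230 K.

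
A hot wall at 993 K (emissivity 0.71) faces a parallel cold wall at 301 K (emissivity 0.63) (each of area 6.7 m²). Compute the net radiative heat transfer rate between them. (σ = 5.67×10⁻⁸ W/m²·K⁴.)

For two large parallel gray plates, q = σ(T₁⁴ − T₂⁴) / (1/ε₁ + 1/ε₂ − 1).
1/ε₁ + 1/ε₂ − 1 = 1/0.71 + 1/0.63 − 1 = 1.996.
T₁⁴ − T₂⁴ = 9.72×10^11 − 8.21×10^9 = 9.64×10^11 K⁴.
q = 5.67×10⁻⁸ × 9.64×10^11 / 1.996 = 27400 W/m².
Q = q·A = 27400 × 6.7 = 1.84×10^5 W.

Q ≈ 1.84×10^5 W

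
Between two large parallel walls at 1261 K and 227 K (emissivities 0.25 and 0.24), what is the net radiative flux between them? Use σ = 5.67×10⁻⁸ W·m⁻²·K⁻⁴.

q ≈ 20000 W/m²

For two large parallel gray plates, q = σ(T₁⁴ − T₂⁴) / (1/ε₁ + 1/ε₂ − 1).
1/ε₁ + 1/ε₂ − 1 = 1/0.25 + 1/0.24 − 1 = 7.167.
T₁⁴ − T₂⁴ = 2.53×10^12 − 2.66×10^9 = 2.53×10^12 K⁴.
q = 5.67×10⁻⁸ × 2.53×10^12 / 7.167 = 20000 W/m².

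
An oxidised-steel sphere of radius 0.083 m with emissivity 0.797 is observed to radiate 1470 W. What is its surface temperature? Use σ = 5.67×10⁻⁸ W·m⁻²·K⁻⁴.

A = 4πr² = 4π × (0.083)² = 0.0866 m².
From P = εσAT⁴, T = (P / εσA)^(1/4) = (1470 / (0.797 × 5.67×10⁻⁸ × 0.0866))^(1/4).
T = (3.76×10^11)^(1/4) = 783 K.

T ≈ 783 K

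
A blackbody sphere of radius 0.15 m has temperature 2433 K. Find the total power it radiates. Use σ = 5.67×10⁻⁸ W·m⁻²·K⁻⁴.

A = 4πr² = 4π × (0.15)² = 0.283 m².
P = σAT⁴ = 5.67×10⁻⁸ × 0.283 × (2433)⁴ = 5.67×10⁻⁸ × 0.283 × 3.50×10^13.
P = 5.62×10^5 W.

P ≈ 5.62×10^5 W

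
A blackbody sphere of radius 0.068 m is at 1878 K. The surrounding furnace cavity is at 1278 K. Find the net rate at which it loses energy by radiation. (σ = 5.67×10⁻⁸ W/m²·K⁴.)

Q ≈ 32200 W

A = 4πr² = 4π × (0.068)² = 0.0581 m².
Q = σA(T⁴ − T_s⁴). T⁴ − T_s⁴ = (1878)⁴ − (1278)⁴ = 1.24×10^13 − 2.67×10^12 = 9.77×10^12 K⁴.
Q = 5.67×10⁻⁸ × 0.0581 × 9.77×10^12 = 32200 W.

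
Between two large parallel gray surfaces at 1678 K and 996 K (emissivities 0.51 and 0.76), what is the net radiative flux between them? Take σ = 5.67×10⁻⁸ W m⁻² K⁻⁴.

q ≈ 1.73×10^5 W/m²

For two large parallel gray plates, q = σ(T₁⁴ − T₂⁴) / (1/ε₁ + 1/ε₂ − 1).
1/ε₁ + 1/ε₂ − 1 = 1/0.51 + 1/0.76 − 1 = 2.277.
T₁⁴ − T₂⁴ = 7.93×10^12 − 9.84×10^11 = 6.94×10^12 K⁴.
q = 5.67×10⁻⁸ × 6.94×10^12 / 2.277 = 1.73×10^5 W/m².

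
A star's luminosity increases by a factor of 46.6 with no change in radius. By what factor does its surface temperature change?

factor ≈ 2.61

P ∝ T⁴ ⇒ T ∝ P^(1/4), so T scales by (46.6)^(1/4) = 2.61.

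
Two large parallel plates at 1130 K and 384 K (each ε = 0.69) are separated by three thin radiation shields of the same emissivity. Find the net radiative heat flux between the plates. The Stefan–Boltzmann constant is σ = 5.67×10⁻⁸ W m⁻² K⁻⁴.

q ≈ 12000 W/m²

Each of the 4 gaps contributes resistance (2/ε − 1) = 2/0.69 − 1 = 1.899; total = 7.594.
q = σ(T₁⁴ − T₂⁴) / 7.594 = 5.67×10⁻⁸ × 1.61×10^12 / 7.594 = 12000 W/m².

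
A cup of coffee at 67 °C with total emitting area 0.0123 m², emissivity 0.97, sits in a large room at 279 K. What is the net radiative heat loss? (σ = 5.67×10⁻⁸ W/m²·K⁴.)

Convert: 67 °C = 340 K.
Q = εσA(T⁴ − T_s⁴). T⁴ − T_s⁴ = (340)⁴ − (279)⁴ = 1.34×10^10 − 6.06×10^9 = 7.30×10^9 K⁴.
Q = 0.97 × 5.67×10⁻⁸ × 0.0123 × 7.30×10^9 = 4.94 W.

Q ≈ 4.94 W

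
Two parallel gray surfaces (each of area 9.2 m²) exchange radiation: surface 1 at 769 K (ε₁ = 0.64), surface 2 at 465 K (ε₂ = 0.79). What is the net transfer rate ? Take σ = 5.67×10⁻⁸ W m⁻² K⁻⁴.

Q ≈ 86400 W

For two large parallel gray plates, q = σ(T₁⁴ − T₂⁴) / (1/ε₁ + 1/ε₂ − 1).
1/ε₁ + 1/ε₂ − 1 = 1/0.64 + 1/0.79 − 1 = 1.828.
T₁⁴ − T₂⁴ = 3.50×10^11 − 4.68×10^10 = 3.03×10^11 K⁴.
q = 5.67×10⁻⁸ × 3.03×10^11 / 1.828 = 9400 W/m².
Q = q·A = 9400 × 9.2 = 86400 W.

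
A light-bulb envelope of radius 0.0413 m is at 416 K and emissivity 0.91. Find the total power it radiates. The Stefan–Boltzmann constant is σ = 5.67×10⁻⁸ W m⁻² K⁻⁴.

A = 4πr² = 4π × (0.0413)² = 0.0214 m².
Stefan–Boltzmann: P = εσAT⁴ = 0.91 × 5.67×10⁻⁸ × 0.0214 × (416)⁴ = 0.91 × 5.67×10⁻⁸ × 0.0214 × 2.99×10^10.
P = 33.1 W.

P ≈ 33.1 W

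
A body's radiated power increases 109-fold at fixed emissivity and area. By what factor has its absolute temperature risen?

P ∝ T⁴ ⇒ T ∝ P^(1/4), so T scales by (109)^(1/4) = 3.23.

factor ≈ 3.23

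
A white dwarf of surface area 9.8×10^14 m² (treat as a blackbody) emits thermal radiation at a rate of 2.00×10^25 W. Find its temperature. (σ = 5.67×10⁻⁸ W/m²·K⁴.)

T ≈ 24500 K

From P = σAT⁴, T = (P / σA)^(1/4) = (2.00×10^25 / (5.67×10⁻⁸ × 9.80×10^14))^(1/4).
T = (3.60×10^17)^(1/4) = 24500 K.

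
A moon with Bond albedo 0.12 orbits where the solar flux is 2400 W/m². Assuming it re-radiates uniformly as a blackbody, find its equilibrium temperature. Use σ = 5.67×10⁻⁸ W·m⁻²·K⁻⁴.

T ≈ 311 K

Power absorbed = (1−a)S·πR²; power emitted = 4πR²σT⁴. Equating and cancelling πR²:
T = ((1−a)S / 4σ)^(1/4) = (2110 / (4 × 5.67×10⁻⁸))^(1/4) = (9.31×10^9)^(1/4).
T = 311 K.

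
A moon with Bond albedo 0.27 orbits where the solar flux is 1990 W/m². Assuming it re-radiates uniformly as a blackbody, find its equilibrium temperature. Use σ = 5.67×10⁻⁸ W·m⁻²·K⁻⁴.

T ≈ 283 K

Power absorbed = (1−a)S·πR²; power emitted = 4πR²σT⁴. Equating and cancelling πR²:
T = ((1−a)S / 4σ)^(1/4) = (1450 / (4 × 5.67×10⁻⁸))^(1/4) = (6.41×10^9)^(1/4).
T = 283 K.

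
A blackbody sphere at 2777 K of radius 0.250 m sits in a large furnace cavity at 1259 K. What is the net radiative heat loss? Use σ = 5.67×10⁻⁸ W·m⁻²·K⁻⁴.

Q ≈ 2.54×10^6 W

A = 4πr² = 4π × (0.250)² = 0.785 m².
Q = σA(T⁴ − T_s⁴). T⁴ − T_s⁴ = (2777)⁴ − (1259)⁴ = 5.95×10^13 − 2.51×10^12 = 5.70×10^13 K⁴.
Q = 5.67×10⁻⁸ × 0.785 × 5.70×10^13 = 2.54×10^6 W.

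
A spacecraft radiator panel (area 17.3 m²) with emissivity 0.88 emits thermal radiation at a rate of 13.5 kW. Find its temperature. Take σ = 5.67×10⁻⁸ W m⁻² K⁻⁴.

T ≈ 354 K

From P = εσAT⁴, T = (P / εσA)^(1/4) = (13500 / (0.88 × 5.67×10⁻⁸ × 17.3))^(1/4).
T = (1.56×10^10)^(1/4) = 354 K.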